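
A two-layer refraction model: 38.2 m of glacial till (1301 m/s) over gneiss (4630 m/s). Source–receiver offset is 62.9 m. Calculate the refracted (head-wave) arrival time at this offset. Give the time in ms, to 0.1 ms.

t = x/V₂ + 2h·√(V₂²−V₁²)/(V₁V₂).
√(V₂²−V₁²) = √(4630²−1301²) = 4443.5 m/s; delay term = 2·38.2·4443.5/(1301·4630) = 0.05636 s.
t = 62.9/4630 + 0.05636 = 0.06994 s.

69.9 ms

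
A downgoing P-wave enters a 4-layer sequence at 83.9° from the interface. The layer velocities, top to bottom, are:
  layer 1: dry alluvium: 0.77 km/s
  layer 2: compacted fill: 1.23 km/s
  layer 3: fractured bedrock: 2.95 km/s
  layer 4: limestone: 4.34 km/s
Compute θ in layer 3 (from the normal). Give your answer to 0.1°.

24.0°

From the normal: θ₁ = 90° − 83.9° = 6.1°.
Ray parameter p = sin 6.1° / 0.77 = 1.3801e-01 s/km.
sin θ_3 = p·V_3 = 1.3801e-01 × 2.95 = 0.4071.
θ_3 = arcsin 0.4071 = 24.02°.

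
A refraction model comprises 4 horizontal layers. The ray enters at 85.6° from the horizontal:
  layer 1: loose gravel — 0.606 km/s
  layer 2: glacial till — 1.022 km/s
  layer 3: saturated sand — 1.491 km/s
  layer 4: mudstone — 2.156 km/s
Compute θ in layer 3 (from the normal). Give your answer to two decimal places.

10.88°

From the normal: θ₁ = 90° − 85.6° = 4.4°.
Ray parameter p = sin 4.4° / 0.606 = 1.2660e-01 s/km.
sin θ_3 = p·V_3 = 1.2660e-01 × 1.491 = 0.1888.
θ_3 = 10.88° from the vertical.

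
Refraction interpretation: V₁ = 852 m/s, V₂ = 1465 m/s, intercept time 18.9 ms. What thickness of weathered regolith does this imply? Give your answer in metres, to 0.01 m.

9.90 m

θ_c = arcsin(852/1465) = 35.56°; cos θ_c = 0.8135.
tᵢ = 2h cos θ_c/V₁ ⇒ h = tᵢ·V₁/(2 cos θ_c) = 0.0189·852/(2·0.8135) = 9.90 m.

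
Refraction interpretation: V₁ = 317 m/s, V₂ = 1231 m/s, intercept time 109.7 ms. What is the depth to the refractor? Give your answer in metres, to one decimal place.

18.0 m

h = tᵢ·V₁·V₂ / (2·√(V₂²−V₁²)).
√(V₂²−V₁²) = √(1231² − 317²) = 1189.5 m/s.
h = 0.1097 s × 317 × 1231 / (2 × 1189.5) = 17.99 m.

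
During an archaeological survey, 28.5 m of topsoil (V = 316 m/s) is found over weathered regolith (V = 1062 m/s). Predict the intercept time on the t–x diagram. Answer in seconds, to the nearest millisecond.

0.172 s

θ_c = arcsin(V₁/V₂) = arcsin(316/1062) = 17.31°; cos θ_c = 0.9547.
tᵢ = 2h·cos θ_c / V₁ = 2·28.5·0.9547 / 316 = 0.17221 s.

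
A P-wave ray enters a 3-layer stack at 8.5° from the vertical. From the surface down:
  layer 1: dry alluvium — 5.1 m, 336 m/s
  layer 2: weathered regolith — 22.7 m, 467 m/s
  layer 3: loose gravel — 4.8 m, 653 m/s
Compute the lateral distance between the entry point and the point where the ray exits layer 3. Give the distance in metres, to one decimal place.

7.0 m

Apply Snell's law at each interface; in layer i the horizontal offset is hᵢ·tan θᵢ.
Layer 1: θ = 8.50°; offset = 5.1·tan 8.50° = 0.762 m.
Layer 2: sin θ = 467·sin 8.5°/336 = 0.2054, θ = 11.86°; offset = 22.7·tan 11.86° = 4.765 m.
Layer 3: sin θ = 653·sin 8.5°/336 = 0.2873, θ = 16.69°; offset = 4.8·tan 16.69° = 1.440 m.
Summing the layer offsets gives 6.967 m.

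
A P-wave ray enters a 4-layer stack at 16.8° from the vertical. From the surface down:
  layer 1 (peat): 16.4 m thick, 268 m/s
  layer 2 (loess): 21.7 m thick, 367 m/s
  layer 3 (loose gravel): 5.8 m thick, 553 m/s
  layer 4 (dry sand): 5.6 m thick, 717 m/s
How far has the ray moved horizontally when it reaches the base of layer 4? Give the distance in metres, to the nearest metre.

Ray parameter p = sin 16.8° / 268 m/s = 1.0785e-03 s/m.
Layer 1: θ = 16.80°; offset = 16.4·tan 16.80° = 4.951 m.
Layer 2: sin θ = p·367 = 0.3958 → θ = 23.32°; offset = 21.7·tan 23.32° = 9.353 m.
Layer 3: sin θ = p·553 = 0.5964 → θ = 36.61°; offset = 5.8·tan 36.61° = 4.309 m.
Layer 4: sin θ = p·717 = 0.7733 → θ = 50.65°; offset = 5.6·tan 50.65° = 6.829 m.
Σ offsets = 25.443 m.

25 m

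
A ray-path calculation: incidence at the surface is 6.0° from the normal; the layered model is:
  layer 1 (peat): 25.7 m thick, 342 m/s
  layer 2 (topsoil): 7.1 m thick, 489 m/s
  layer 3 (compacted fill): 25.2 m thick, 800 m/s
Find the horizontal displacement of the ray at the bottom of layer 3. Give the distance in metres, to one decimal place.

p = sin θ₁/V₁ = sin 6.0°/342 = 3.0564e-04 s/m is conserved through the stack.
Layer 1: θ = 6.00°; offset = 25.7·tan 6.00° = 2.701 m.
Layer 2: sin θ = p·489 = 0.1495 → θ = 8.60°; offset = 7.1·tan 8.60° = 1.073 m.
Layer 3: sin θ = p·800 = 0.2445 → θ = 14.15°; offset = 25.2·tan 14.15° = 6.355 m.
Total horizontal offset = 10.129 m.

10.1 m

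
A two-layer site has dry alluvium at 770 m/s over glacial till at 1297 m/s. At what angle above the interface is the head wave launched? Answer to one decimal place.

Critical incidence: sin θ_c = V₁/V₂ = 770/1297 = 0.5937.
θ_c = arcsin 0.5937 = 36.42°.
Measured from the interface: 90° − 36.42° = 53.58°.

53.6°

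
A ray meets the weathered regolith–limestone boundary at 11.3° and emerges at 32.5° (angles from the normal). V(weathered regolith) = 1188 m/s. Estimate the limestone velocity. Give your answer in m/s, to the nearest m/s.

3258 m/s

Snell's law: sin 11.3°/V₁ = sin 32.5°/V₂.
V₂ = V₁·sin 32.5°/sin 11.3° = 1188 × 2.7421 = 3257.59 m/s.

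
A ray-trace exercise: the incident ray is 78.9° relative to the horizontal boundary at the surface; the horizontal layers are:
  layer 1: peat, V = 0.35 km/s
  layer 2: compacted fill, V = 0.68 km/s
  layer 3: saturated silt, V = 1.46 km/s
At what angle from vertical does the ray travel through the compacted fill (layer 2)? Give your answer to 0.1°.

22.0°

From the normal: θ₁ = 90° − 78.9° = 11.1°.
Snell's law across each interface conserves sin θ / V, so sin θ_2 = V_2·sin θ₁/V₁.
sin θ_2 = 0.68 × sin 11.1° / 0.35 = 0.3740.
θ_2 = arcsin 0.3740 = 21.97°.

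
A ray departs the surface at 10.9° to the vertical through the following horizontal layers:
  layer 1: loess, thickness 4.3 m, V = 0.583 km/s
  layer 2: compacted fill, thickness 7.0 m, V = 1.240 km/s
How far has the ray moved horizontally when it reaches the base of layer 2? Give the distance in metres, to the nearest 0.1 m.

3.9 m

Apply Snell's law at each interface; in layer i the horizontal offset is hᵢ·tan θᵢ.
Layer 1: θ = 10.90°; offset = 4.3·tan 10.90° = 0.828 m.
Layer 2: sin θ = 1.240·sin 10.9°/0.583 = 0.4022, θ = 23.72°; offset = 7.0·tan 23.72° = 3.075 m.
Total horizontal offset = 3.903 m.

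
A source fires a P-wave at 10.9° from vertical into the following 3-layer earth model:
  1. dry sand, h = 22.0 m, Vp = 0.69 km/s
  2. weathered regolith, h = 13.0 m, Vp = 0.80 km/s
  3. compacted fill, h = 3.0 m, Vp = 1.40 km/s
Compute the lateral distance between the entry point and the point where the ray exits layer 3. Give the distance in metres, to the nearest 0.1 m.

8.4 m

Apply Snell's law at each interface; in layer i the horizontal offset is hᵢ·tan θᵢ.
Layer 1: θ = 10.90°; offset = 22.0·tan 10.90° = 4.237 m.
Layer 2: sin θ = 0.80·sin 10.9°/0.69 = 0.2192, θ = 12.66°; offset = 13.0·tan 12.66° = 2.921 m.
Layer 3: sin θ = 1.40·sin 10.9°/0.69 = 0.3837, θ = 22.56°; offset = 3.0·tan 22.56° = 1.246 m.
Summing the layer offsets gives 8.404 m.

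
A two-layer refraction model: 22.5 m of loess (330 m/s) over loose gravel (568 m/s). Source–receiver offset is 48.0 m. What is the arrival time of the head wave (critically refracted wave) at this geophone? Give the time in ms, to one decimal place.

195.5 ms

t = x/V₂ + 2h·√(V₂²−V₁²)/(V₁V₂).
√(V₂²−V₁²) = √(568²−330²) = 462.3 m/s; delay term = 2·22.5·462.3/(330·568) = 0.11099 s.
t = 48.0/568 + 0.11099 = 0.19550 s.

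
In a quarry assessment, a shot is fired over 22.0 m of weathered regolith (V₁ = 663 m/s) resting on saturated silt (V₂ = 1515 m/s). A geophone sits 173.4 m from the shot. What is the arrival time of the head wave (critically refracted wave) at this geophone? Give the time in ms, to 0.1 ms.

174.1 ms

θ_c = arcsin(V₁/V₂) = arcsin(663/1515) = 25.95°, cos θ_c = 0.8992.
Intercept time tᵢ = 2h cos θ_c / V₁ = 2·22.0·0.8992/663 = 0.05967 s.
t = x/V₂ + tᵢ = 173.4/1515 + 0.05967 = 0.17413 s.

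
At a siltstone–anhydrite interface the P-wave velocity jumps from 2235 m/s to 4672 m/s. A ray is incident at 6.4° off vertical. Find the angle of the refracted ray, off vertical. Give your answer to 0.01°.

Snell's law: sin θ₂ = (V₂/V₁)·sin θ₁ = (4672/2235)·sin 6.4° = 0.2330.
θ₂ = sin⁻¹(0.2330) = 13.47° (from vertical).

13.47°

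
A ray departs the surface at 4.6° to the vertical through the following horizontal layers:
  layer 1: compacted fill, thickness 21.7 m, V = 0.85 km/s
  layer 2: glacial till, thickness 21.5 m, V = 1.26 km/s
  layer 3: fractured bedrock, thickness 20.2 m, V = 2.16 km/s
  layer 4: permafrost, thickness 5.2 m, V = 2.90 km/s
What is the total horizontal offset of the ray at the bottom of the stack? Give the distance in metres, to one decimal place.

Ray parameter p = sin 4.6° / 0.85 km/s = 9.4352e-02 s/km.
Layer 1: θ = 4.60°; offset = 21.7·tan 4.60° = 1.746 m.
Layer 2: sin θ = p·1.26 = 0.1189 → θ = 6.83°; offset = 21.5·tan 6.83° = 2.574 m.
Layer 3: sin θ = p·2.16 = 0.2038 → θ = 11.76°; offset = 20.2·tan 11.76° = 4.205 m.
Layer 4: sin θ = p·2.90 = 0.2736 → θ = 15.88°; offset = 5.2·tan 15.88° = 1.479 m.
Summing the layer offsets gives 10.004 m.

10.0 m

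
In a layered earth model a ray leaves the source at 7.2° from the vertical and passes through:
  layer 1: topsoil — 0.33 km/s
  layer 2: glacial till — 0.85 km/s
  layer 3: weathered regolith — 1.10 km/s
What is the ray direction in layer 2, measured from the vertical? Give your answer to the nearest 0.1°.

18.8°

Ray parameter p = sin 7.2° / 0.33 = 3.7980e-01 s/km.
sin θ_2 = p·V_2 = 3.7980e-01 × 0.85 = 0.3228.
θ_2 = arcsin 0.3228 = 18.83°.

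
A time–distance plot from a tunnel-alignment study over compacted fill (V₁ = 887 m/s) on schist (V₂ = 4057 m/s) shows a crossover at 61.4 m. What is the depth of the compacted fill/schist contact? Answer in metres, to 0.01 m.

h = (x_cross/2)·√((V₂−V₁)/(V₂+V₁)).
(V₂−V₁)/(V₂+V₁) = (4057−887)/(4057+887) = 0.6412; √ = 0.8007.
h = (61.4/2)·0.8007 = 24.58 m.

24.58 m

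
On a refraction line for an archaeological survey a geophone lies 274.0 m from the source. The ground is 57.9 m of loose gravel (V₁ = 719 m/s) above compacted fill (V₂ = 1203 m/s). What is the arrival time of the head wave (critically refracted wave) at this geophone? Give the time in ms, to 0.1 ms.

356.9 ms

θ_c = arcsin(V₁/V₂) = arcsin(719/1203) = 36.70°, cos θ_c = 0.8017.
Intercept time tᵢ = 2h cos θ_c / V₁ = 2·57.9·0.8017/719 = 0.12913 s.
t = x/V₂ + tᵢ = 274.0/1203 + 0.12913 = 0.35689 s.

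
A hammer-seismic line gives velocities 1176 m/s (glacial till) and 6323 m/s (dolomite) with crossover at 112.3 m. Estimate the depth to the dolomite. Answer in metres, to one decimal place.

46.5 m

h = (x_cross/2)·√((V₂−V₁)/(V₂+V₁)).
(V₂−V₁)/(V₂+V₁) = (6323−1176)/(6323+1176) = 0.6864; √ = 0.8285.
h = (112.3/2)·0.8285 = 46.52 m.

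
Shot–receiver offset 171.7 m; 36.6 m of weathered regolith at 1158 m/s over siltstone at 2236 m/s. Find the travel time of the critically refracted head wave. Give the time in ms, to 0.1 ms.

θ_c = arcsin(V₁/V₂) = arcsin(1158/2236) = 31.19°, cos θ_c = 0.8554.
Intercept time tᵢ = 2h cos θ_c / V₁ = 2·36.6·0.8554/1158 = 0.05407 s.
t = x/V₂ + tᵢ = 171.7/2236 + 0.05407 = 0.13086 s.

130.9 ms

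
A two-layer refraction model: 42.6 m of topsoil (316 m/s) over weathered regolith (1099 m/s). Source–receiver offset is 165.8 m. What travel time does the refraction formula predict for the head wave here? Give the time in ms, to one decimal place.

409.1 ms

θ_c = arcsin(V₁/V₂) = arcsin(316/1099) = 16.71°, cos θ_c = 0.9578.
Intercept time tᵢ = 2h cos θ_c / V₁ = 2·42.6·0.9578/316 = 0.25823 s.
t = x/V₂ + tᵢ = 165.8/1099 + 0.25823 = 0.40910 s.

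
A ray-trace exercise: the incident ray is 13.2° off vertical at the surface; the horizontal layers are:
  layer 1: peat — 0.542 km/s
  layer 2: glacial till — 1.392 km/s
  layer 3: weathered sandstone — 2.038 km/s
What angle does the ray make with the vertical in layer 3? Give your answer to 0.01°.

Ray parameter p = sin 13.2° / 0.542 = 4.2131e-01 s/km.
sin θ_3 = p·V_3 = 4.2131e-01 × 2.038 = 0.8586.
θ_3 = 59.16° from the vertical.

59.16°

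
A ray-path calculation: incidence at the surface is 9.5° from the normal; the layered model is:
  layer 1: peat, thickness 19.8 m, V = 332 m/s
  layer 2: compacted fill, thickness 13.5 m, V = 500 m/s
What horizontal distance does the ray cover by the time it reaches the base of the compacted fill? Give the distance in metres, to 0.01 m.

Ray parameter p = sin 9.5° / 332 m/s = 4.9713e-04 s/m.
Layer 1: θ = 9.50°; offset = 19.8·tan 9.50° = 3.3134 m.
Layer 2: sin θ = p·500 = 0.2486 → θ = 14.39°; offset = 13.5·tan 14.39° = 3.4644 m.
Summing the layer offsets gives 6.7777 m.

6.78 m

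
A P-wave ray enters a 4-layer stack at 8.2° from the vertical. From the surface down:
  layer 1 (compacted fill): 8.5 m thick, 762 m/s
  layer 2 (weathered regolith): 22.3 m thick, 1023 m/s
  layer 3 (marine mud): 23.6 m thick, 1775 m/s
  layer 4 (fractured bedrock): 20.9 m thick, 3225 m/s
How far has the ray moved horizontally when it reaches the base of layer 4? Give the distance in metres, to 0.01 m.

Apply Snell's law at each interface; in layer i the horizontal offset is hᵢ·tan θᵢ.
Layer 1: θ = 8.20°; offset = 8.5·tan 8.20° = 1.2249 m.
Layer 2: sin θ = 1023·sin 8.2°/762 = 0.1915, θ = 11.04°; offset = 22.3·tan 11.04° = 4.3506 m.
Layer 3: sin θ = 1775·sin 8.2°/762 = 0.3322, θ = 19.40°; offset = 23.6·tan 19.40° = 8.3131 m.
Layer 4: sin θ = 3225·sin 8.2°/762 = 0.6036, θ = 37.13°; offset = 20.9·tan 37.13° = 15.8246 m.
Total horizontal offset = 29.7131 m.

29.71 m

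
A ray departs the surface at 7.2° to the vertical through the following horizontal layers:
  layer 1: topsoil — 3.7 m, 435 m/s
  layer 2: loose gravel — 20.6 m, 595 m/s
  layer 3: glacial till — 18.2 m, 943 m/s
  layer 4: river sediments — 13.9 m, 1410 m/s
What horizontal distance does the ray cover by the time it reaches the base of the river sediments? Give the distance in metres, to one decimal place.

p = sin θ₁/V₁ = sin 7.2°/435 = 2.8812e-04 s/m is conserved through the stack.
Layer 1: θ = 7.20°; offset = 3.7·tan 7.20° = 0.467 m.
Layer 2: sin θ = p·595 = 0.1714 → θ = 9.87°; offset = 20.6·tan 9.87° = 3.585 m.
Layer 3: sin θ = p·943 = 0.2717 → θ = 15.77°; offset = 18.2·tan 15.77° = 5.138 m.
Layer 4: sin θ = p·1410 = 0.4063 → θ = 23.97°; offset = 13.9·tan 23.97° = 6.180 m.
Summing the layer offsets gives 15.370 m.

15.4 m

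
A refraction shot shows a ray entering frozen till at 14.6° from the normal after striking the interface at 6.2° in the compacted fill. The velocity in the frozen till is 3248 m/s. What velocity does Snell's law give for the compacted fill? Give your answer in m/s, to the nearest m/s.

Snell's law: sin 6.2°/V₁ = sin 14.6°/V₂.
V₁ = V₂·sin 6.2°/sin 14.6° = 3248 × 0.4285 = 1391.61 m/s.

1392 m/s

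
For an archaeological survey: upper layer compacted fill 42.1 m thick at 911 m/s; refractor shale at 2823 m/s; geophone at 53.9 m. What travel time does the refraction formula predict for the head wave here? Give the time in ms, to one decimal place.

θ_c = arcsin(V₁/V₂) = arcsin(911/2823) = 18.83°, cos θ_c = 0.9465.
Intercept time tᵢ = 2h cos θ_c / V₁ = 2·42.1·0.9465/911 = 0.08748 s.
t = x/V₂ + tᵢ = 53.9/2823 + 0.08748 = 0.10657 s.

106.6 ms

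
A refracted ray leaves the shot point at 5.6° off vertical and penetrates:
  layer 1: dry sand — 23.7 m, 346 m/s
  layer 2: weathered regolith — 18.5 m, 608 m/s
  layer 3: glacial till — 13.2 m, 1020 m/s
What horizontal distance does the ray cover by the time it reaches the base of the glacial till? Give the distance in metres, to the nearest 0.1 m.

Ray parameter p = sin 5.6° / 346 m/s = 2.8203e-04 s/m.
Layer 1: θ = 5.60°; offset = 23.7·tan 5.60° = 2.324 m.
Layer 2: sin θ = p·608 = 0.1715 → θ = 9.87°; offset = 18.5·tan 9.87° = 3.220 m.
Layer 3: sin θ = p·1020 = 0.2877 → θ = 16.72°; offset = 13.2·tan 16.72° = 3.965 m.
Summing the layer offsets gives 9.509 m.

9.5 m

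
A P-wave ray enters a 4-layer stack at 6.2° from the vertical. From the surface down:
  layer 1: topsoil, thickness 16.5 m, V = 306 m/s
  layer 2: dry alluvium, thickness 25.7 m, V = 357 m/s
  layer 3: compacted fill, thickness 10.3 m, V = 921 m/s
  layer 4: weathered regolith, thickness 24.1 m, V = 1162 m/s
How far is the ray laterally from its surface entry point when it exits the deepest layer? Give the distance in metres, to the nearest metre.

Apply Snell's law at each interface; in layer i the horizontal offset is hᵢ·tan θᵢ.
Layer 1: θ = 6.20°; offset = 16.5·tan 6.20° = 1.792 m.
Layer 2: sin θ = 357·sin 6.2°/306 = 0.1260, θ = 7.24°; offset = 25.7·tan 7.24° = 3.264 m.
Layer 3: sin θ = 921·sin 6.2°/306 = 0.3251, θ = 18.97°; offset = 10.3·tan 18.97° = 3.540 m.
Layer 4: sin θ = 1162·sin 6.2°/306 = 0.4101, θ = 24.21°; offset = 24.1·tan 24.21° = 10.837 m.
Σ offsets = 19.434 m.

19 m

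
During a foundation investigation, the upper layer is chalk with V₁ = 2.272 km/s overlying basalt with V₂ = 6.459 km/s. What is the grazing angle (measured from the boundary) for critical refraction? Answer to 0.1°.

69.4°

Critical incidence: sin θ_c = V₁/V₂ = 2.272/6.459 = 0.3518.
θ_c = arcsin 0.3518 = 20.59°.
Measured from the interface: 90° − 20.59° = 69.41°.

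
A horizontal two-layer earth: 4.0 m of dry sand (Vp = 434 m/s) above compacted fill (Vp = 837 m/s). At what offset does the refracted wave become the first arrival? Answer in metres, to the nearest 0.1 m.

14.2 m

θ_c = arcsin(434/837) = 31.23°, so cos θ_c = 0.8551 and tᵢ = 2h cos θ_c/V₁ = 0.0158 s.
At crossover x/V₁ = x/V₂ + tᵢ ⇒ x = tᵢ/(1/V₁ − 1/V₂) = 0.01576/(2.3041e-03 − 1.1947e-03) = 14.21 m.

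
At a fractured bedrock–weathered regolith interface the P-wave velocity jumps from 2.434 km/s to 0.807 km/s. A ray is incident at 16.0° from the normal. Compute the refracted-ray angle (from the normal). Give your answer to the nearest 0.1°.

Snell's law: sin θ₂ = (V₂/V₁)·sin θ₁ = (0.807/2.434)·sin 16.0° = 0.0914.
θ₂ = arcsin 0.0914 = 5.24° from the normal.

5.2°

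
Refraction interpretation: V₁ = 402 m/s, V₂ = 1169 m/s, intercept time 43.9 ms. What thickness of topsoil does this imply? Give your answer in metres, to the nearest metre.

h = tᵢ·V₁·V₂ / (2·√(V₂²−V₁²)).
√(V₂²−V₁²) = √(1169² − 402²) = 1097.7 m/s.
h = 0.0439 s × 402 × 1169 / (2 × 1097.7) = 9.40 m.

9 m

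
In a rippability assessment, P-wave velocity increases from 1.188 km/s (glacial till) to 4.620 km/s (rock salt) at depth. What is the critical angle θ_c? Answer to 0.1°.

14.9°

Critical incidence: sin θ_c = V₁/V₂ = 1.188/4.620 = 0.2571.
θ_c = arcsin 0.2571 = 14.90°.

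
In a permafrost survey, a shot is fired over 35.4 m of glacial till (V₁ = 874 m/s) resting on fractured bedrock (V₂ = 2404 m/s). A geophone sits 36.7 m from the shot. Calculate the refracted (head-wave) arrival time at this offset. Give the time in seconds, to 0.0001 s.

t = x/V₂ + 2h·√(V₂²−V₁²)/(V₁V₂).
√(V₂²−V₁²) = √(2404²−874²) = 2239.5 m/s; delay term = 2·35.4·2239.5/(874·2404) = 0.07546 s.
t = 36.7/2404 + 0.07546 = 0.09073 s.

0.0907 s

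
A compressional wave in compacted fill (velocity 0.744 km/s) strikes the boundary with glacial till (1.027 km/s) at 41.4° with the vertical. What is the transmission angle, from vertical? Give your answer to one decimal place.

Snell's law: sin θ₂ = (V₂/V₁)·sin θ₁ = (1.027/0.744)·sin 41.4° = 0.9129.
θ₂ = arcsin 0.9129 = 65.90° from the normal.

65.9°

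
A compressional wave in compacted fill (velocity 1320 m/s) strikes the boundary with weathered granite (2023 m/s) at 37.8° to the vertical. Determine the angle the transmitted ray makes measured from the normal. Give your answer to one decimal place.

Snell's law: sin θ₂ = (V₂/V₁)·sin θ₁ = (2023/1320)·sin 37.8° = 0.9393.
θ₂ = arcsin 0.9393 = 69.94° from the normal.

69.9°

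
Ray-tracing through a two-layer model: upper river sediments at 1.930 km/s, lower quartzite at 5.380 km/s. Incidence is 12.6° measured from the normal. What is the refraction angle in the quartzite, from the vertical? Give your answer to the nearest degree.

sin θ₁/V₁ = sin θ₂/V₂ ⇒ sin θ₂ = 5.380·sin 12.6°/1.930 = 5.380·0.2181/1.930 = 0.6081.
θ₂ = sin⁻¹(0.6081) = 37.45° (from vertical).

37°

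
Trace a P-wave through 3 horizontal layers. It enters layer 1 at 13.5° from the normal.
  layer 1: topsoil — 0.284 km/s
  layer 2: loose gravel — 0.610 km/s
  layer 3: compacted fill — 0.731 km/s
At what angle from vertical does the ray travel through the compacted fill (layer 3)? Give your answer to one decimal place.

Ray parameter p = sin 13.5° / 0.284 = 8.2199e-01 s/km.
sin θ_3 = p·V_3 = 8.2199e-01 × 0.731 = 0.6009.
θ_3 = 36.93° from the vertical.

36.9°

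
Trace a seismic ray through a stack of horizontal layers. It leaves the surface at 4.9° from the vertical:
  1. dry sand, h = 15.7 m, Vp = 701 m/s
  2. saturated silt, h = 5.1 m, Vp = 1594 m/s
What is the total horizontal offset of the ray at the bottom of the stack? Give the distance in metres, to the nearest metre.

2 m

p = sin θ₁/V₁ = sin 4.9°/701 = 1.2185e-04 s/m is conserved through the stack.
Layer 1: θ = 4.90°; offset = 15.7·tan 4.90° = 1.346 m.
Layer 2: sin θ = p·1594 = 0.1942 → θ = 11.20°; offset = 5.1·tan 11.20° = 1.010 m.
Summing the layer offsets gives 2.356 m.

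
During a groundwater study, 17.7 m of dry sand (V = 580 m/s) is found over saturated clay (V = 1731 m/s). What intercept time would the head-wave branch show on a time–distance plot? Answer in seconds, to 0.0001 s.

tᵢ = 2h·√(V₂²−V₁²)/(V₁V₂).
√(V₂²−V₁²) = √(1731²−580²) = 1630.9 m/s.
tᵢ = 2·17.7·1630.9/(580·1731) = 0.05751 s.

0.0575 s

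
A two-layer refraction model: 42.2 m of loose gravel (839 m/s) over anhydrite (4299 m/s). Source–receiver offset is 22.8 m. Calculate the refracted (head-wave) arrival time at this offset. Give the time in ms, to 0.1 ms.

104.0 ms

θ_c = arcsin(V₁/V₂) = arcsin(839/4299) = 11.25°, cos θ_c = 0.9808.
Intercept time tᵢ = 2h cos θ_c / V₁ = 2·42.2·0.9808/839 = 0.09866 s.
t = x/V₂ + tᵢ = 22.8/4299 + 0.09866 = 0.10397 s.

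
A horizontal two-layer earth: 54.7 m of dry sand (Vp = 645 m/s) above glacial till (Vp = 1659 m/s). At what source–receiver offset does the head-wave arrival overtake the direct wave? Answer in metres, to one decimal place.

164.9 m

x_cross = 2h·√((V₂+V₁)/(V₂−V₁)).
(V₂+V₁)/(V₂−V₁) = (1659+645)/(1659−645) = 2.2722; √ = 1.5074.
x_cross = 2·54.7·1.5074 = 164.91 m.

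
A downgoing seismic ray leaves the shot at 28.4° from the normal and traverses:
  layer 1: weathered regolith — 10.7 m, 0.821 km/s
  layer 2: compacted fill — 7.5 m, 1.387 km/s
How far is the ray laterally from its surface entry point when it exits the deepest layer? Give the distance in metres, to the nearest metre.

16 m

Apply Snell's law at each interface; in layer i the horizontal offset is hᵢ·tan θᵢ.
Layer 1: θ = 28.40°; offset = 10.7·tan 28.40° = 5.785 m.
Layer 2: sin θ = 1.387·sin 28.4°/0.821 = 0.8035, θ = 53.47°; offset = 7.5·tan 53.47° = 10.124 m.
Σ offsets = 15.909 m.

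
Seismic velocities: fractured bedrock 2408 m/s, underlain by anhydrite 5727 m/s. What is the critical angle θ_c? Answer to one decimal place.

At critical incidence the refracted ray runs along the interface (θ₂ = 90°), so sin θ_c = V₁/V₂.
θ_c = arcsin(2408/5727) = arcsin 0.4205 = 24.86°.

24.9°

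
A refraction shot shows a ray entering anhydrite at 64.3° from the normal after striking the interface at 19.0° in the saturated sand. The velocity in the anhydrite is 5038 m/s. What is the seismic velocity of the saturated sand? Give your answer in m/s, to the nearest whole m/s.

1820 m/s

Snell's law: sin 19.0°/V₁ = sin 64.3°/V₂.
V₁ = V₂·sin 19.0°/sin 64.3° = 5038 × 0.3613 = 1820.28 m/s.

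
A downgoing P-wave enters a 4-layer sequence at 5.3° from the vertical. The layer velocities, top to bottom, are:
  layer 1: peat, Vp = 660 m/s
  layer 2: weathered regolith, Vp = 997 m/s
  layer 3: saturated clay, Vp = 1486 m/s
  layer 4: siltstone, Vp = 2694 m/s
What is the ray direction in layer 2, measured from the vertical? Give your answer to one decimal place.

8.0°

Snell's law across each interface conserves sin θ / V, so sin θ_2 = V_2·sin θ₁/V₁.
sin θ_2 = 997 × sin 5.3° / 660 = 0.1395.
θ_2 = arcsin 0.1395 = 8.02°.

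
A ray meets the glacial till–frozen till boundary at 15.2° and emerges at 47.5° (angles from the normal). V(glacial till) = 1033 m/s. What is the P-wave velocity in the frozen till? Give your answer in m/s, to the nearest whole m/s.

2905 m/s

Snell's law: sin 15.2°/V₁ = sin 47.5°/V₂.
V₂ = V₁·sin 47.5°/sin 15.2° = 1033 × 2.8120 = 2904.80 m/s.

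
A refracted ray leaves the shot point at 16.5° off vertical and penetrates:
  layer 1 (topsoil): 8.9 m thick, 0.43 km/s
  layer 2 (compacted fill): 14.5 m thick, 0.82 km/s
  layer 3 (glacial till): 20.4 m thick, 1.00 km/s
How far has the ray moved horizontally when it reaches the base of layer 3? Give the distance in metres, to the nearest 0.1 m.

Ray parameter p = sin 16.5° / 0.43 km/s = 6.6050e-01 s/km.
Layer 1: θ = 16.50°; offset = 8.9·tan 16.50° = 2.636 m.
Layer 2: sin θ = p·0.82 = 0.5416 → θ = 32.79°; offset = 14.5·tan 32.79° = 9.342 m.
Layer 3: sin θ = p·1.00 = 0.6605 → θ = 41.34°; offset = 20.4·tan 41.34° = 17.946 m.
Σ offsets = 29.924 m.

29.9 m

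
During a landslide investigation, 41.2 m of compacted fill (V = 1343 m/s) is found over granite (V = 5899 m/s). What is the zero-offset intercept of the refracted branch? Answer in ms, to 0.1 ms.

59.7 ms

tᵢ = 2h·√(V₂²−V₁²)/(V₁V₂).
√(V₂²−V₁²) = √(5899²−1343²) = 5744.1 m/s.
tᵢ = 2·41.2·5744.1/(1343·5899) = 0.05974 s.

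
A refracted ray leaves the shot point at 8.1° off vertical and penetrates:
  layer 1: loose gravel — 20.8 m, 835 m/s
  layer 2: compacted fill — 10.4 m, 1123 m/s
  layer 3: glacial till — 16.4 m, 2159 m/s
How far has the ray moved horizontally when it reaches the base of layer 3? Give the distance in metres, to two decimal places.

p = sin θ₁/V₁ = sin 8.1°/835 = 1.6874e-04 s/m is conserved through the stack.
Layer 1: θ = 8.10°; offset = 20.8·tan 8.10° = 2.9603 m.
Layer 2: sin θ = p·1123 = 0.1895 → θ = 10.92°; offset = 10.4·tan 10.92° = 2.0072 m.
Layer 3: sin θ = p·2159 = 0.3643 → θ = 21.37°; offset = 16.4·tan 21.37° = 6.4157 m.
Total horizontal offset = 11.3832 m.

11.38 m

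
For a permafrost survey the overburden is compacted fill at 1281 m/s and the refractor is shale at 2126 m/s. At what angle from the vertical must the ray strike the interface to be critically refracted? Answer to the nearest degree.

Critical incidence: sin θ_c = V₁/V₂ = 1281/2126 = 0.6025.
θ_c = arcsin 0.6025 = 37.05°.

37°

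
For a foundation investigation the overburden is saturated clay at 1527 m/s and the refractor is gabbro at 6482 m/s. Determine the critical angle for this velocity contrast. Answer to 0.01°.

At critical incidence the refracted ray runs along the interface (θ₂ = 90°), so sin θ_c = V₁/V₂.
θ_c = arcsin(1527/6482) = arcsin 0.2356 = 13.63°.

13.63°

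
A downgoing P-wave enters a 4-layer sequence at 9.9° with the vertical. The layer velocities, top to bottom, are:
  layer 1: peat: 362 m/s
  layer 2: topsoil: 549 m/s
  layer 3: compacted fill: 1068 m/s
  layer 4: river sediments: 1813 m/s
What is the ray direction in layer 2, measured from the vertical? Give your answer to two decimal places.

15.11°

Snell's law across each interface conserves sin θ / V, so sin θ_2 = V_2·sin θ₁/V₁.
sin θ_2 = 549 × sin 9.9° / 362 = 0.2607.
θ_2 = arcsin 0.2607 = 15.11°.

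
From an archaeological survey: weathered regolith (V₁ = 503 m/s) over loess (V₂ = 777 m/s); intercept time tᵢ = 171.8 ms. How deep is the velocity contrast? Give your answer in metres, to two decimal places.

θ_c = arcsin(503/777) = 40.34°; cos θ_c = 0.7622.
tᵢ = 2h cos θ_c/V₁ ⇒ h = tᵢ·V₁/(2 cos θ_c) = 0.1718·503/(2·0.7622) = 56.69 m.

56.69 m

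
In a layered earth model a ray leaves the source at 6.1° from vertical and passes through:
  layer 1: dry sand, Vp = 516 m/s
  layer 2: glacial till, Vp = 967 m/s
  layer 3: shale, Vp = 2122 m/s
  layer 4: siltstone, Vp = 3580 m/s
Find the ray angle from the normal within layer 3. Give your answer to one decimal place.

Snell's law across each interface conserves sin θ / V, so sin θ_3 = V_3·sin θ₁/V₁.
sin θ_3 = 2122 × sin 6.1° / 516 = 0.4370.
θ_3 = 25.91° from the vertical.

25.9°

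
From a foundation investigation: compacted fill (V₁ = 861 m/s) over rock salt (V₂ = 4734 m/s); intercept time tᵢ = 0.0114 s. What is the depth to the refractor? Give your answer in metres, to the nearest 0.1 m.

5.0 m

θ_c = arcsin(861/4734) = 10.48°; cos θ_c = 0.9833.
tᵢ = 2h cos θ_c/V₁ ⇒ h = tᵢ·V₁/(2 cos θ_c) = 0.0114·861/(2·0.9833) = 4.99 m.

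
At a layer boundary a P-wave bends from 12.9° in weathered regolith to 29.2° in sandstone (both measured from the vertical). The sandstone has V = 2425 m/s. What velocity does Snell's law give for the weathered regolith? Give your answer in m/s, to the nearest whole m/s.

1110 m/s

sin 12.9° = 0.2233; sin 29.2° = 0.4879.
V₁ = V₂·(sin θ₁/sin θ₂) = 2425·(0.2233/0.4879) = 1109.71 m/s.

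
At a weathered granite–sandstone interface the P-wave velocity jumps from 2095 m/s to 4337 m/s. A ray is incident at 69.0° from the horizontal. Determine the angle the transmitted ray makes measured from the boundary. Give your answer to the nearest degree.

Convert to the normal: θ₁ = 90° − 69.0° = 21.0°.
Snell's law: sin θ₂ = (V₂/V₁)·sin θ₁ = (4337/2095)·sin 21.0° = 0.7419.
θ₂ = arcsin 0.7419 = 47.89° from the normal.
From the interface: 90° − 47.89° = 42.11°.

42°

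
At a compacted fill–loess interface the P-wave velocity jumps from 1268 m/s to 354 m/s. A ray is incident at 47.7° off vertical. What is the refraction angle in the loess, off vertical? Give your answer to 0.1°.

11.9°

sin θ₁/V₁ = sin θ₂/V₂ ⇒ sin θ₂ = 354·sin 47.7°/1268 = 354·0.7396/1268 = 0.2065.
θ₂ = arcsin 0.2065 = 11.92° from the normal.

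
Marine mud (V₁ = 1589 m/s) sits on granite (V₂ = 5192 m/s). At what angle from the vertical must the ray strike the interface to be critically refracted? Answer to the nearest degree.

18°

Critical incidence: sin θ_c = V₁/V₂ = 1589/5192 = 0.3060.
θ_c = arcsin 0.3060 = 17.82°.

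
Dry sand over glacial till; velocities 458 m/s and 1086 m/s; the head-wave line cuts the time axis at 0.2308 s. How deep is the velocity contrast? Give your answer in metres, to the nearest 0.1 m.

58.3 m

θ_c = arcsin(458/1086) = 24.94°; cos θ_c = 0.9067.
tᵢ = 2h cos θ_c/V₁ ⇒ h = tᵢ·V₁/(2 cos θ_c) = 0.2308·458/(2·0.9067) = 58.29 m.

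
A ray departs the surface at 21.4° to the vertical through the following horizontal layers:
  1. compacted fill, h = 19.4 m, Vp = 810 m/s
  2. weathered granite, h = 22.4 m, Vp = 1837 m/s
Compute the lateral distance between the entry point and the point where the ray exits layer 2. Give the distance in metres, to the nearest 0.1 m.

Apply Snell's law at each interface; in layer i the horizontal offset is hᵢ·tan θᵢ.
Layer 1: θ = 21.40°; offset = 19.4·tan 21.40° = 7.603 m.
Layer 2: sin θ = 1837·sin 21.4°/810 = 0.8275, θ = 55.84°; offset = 22.4·tan 55.84° = 33.014 m.
Summing the layer offsets gives 40.617 m.

40.6 m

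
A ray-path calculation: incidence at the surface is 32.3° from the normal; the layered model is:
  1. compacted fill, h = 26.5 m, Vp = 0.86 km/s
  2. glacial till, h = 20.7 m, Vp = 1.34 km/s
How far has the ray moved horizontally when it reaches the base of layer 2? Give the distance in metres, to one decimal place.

Apply Snell's law at each interface; in layer i the horizontal offset is hᵢ·tan θᵢ.
Layer 1: θ = 32.30°; offset = 26.5·tan 32.30° = 16.753 m.
Layer 2: sin θ = 1.34·sin 32.3°/0.86 = 0.8326, θ = 56.37°; offset = 20.7·tan 56.37° = 31.116 m.
Σ offsets = 47.869 m.

47.9 m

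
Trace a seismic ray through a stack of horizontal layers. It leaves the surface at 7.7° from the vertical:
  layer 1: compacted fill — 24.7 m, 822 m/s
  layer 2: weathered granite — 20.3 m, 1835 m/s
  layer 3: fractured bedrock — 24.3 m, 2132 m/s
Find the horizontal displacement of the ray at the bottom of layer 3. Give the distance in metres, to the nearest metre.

Apply Snell's law at each interface; in layer i the horizontal offset is hᵢ·tan θᵢ.
Layer 1: θ = 7.70°; offset = 24.7·tan 7.70° = 3.340 m.
Layer 2: sin θ = 1835·sin 7.7°/822 = 0.2991, θ = 17.40°; offset = 20.3·tan 17.40° = 6.363 m.
Layer 3: sin θ = 2132·sin 7.7°/822 = 0.3475, θ = 20.34°; offset = 24.3·tan 20.34° = 9.006 m.
Σ offsets = 18.709 m.

19 m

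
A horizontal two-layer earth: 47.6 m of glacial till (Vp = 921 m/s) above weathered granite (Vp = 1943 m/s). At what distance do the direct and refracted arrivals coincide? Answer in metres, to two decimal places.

159.37 m

x_cross = 2h·√((V₂+V₁)/(V₂−V₁)).
(V₂+V₁)/(V₂−V₁) = (1943+921)/(1943−921) = 2.8023; √ = 1.6740.
x_cross = 2·47.6·1.6740 = 159.37 m.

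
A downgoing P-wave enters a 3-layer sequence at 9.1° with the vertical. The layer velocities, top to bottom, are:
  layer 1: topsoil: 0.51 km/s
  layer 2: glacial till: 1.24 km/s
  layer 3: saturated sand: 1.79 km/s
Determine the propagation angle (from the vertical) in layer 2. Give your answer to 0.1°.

Ray parameter p = sin 9.1° / 0.51 = 3.1011e-01 s/km.
sin θ_2 = p·V_2 = 3.1011e-01 × 1.24 = 0.3845.
θ_2 = 22.62° from the vertical.

22.6°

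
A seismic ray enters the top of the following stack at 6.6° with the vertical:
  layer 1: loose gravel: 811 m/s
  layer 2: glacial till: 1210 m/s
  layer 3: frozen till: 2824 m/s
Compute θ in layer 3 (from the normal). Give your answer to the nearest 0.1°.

23.6°

Snell's law across each interface conserves sin θ / V, so sin θ_3 = V_3·sin θ₁/V₁.
sin θ_3 = 2824 × sin 6.6° / 811 = 0.4002.
θ_3 = arcsin 0.4002 = 23.59°.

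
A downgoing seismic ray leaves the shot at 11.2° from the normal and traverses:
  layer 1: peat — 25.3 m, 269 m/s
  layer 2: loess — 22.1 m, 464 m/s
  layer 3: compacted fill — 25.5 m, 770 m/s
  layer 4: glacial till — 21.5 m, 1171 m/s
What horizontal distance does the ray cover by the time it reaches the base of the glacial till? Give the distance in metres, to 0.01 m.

Apply Snell's law at each interface; in layer i the horizontal offset is hᵢ·tan θᵢ.
Layer 1: θ = 11.20°; offset = 25.3·tan 11.20° = 5.0095 m.
Layer 2: sin θ = 464·sin 11.2°/269 = 0.3350, θ = 19.57°; offset = 22.1·tan 19.57° = 7.8585 m.
Layer 3: sin θ = 770·sin 11.2°/269 = 0.5560, θ = 33.78°; offset = 25.5·tan 33.78° = 17.0570 m.
Layer 4: sin θ = 1171·sin 11.2°/269 = 0.8455, θ = 57.73°; offset = 21.5·tan 57.73° = 34.0479 m.
Summing the layer offsets gives 63.9730 m.

63.97 m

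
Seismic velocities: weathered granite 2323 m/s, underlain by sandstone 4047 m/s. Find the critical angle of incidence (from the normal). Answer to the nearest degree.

35°

At critical incidence the refracted ray runs along the interface (θ₂ = 90°), so sin θ_c = V₁/V₂.
θ_c = arcsin(2323/4047) = arcsin 0.5740 = 35.03°.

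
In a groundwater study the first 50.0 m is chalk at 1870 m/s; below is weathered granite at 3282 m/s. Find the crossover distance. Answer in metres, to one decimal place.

x_cross = 2h·√((V₂+V₁)/(V₂−V₁)).
(V₂+V₁)/(V₂−V₁) = (3282+1870)/(3282−1870) = 3.6487; √ = 1.9102.
x_cross = 2·50.0·1.9102 = 191.02 m.

191.0 m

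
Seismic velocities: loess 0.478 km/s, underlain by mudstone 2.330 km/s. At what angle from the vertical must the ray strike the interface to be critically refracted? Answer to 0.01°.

At critical incidence the refracted ray runs along the interface (θ₂ = 90°), so sin θ_c = V₁/V₂.
θ_c = arcsin(0.478/2.330) = arcsin 0.2052 = 11.84°.

11.84°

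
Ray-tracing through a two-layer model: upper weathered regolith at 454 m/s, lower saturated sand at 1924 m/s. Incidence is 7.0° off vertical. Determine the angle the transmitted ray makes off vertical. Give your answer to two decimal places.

31.10°

sin θ₁/V₁ = sin θ₂/V₂ ⇒ sin θ₂ = 1924·sin 7.0°/454 = 1924·0.1219/454 = 0.5165.
θ₂ = sin⁻¹(0.5165) = 31.10° (from vertical).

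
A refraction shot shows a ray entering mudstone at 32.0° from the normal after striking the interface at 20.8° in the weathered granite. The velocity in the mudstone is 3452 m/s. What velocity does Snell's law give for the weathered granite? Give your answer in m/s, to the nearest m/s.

sin 20.8° = 0.3551; sin 32.0° = 0.5299.
V₁ = V₂·(sin θ₁/sin θ₂) = 3452·(0.3551/0.5299) = 2313.24 m/s.

2313 m/s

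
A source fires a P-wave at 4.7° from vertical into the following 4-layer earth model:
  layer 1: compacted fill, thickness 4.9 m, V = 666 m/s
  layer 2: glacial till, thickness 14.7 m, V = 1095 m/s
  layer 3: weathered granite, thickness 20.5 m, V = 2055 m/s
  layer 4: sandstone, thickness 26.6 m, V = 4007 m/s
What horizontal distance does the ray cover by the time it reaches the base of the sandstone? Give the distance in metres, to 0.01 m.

22.83 m

Apply Snell's law at each interface; in layer i the horizontal offset is hᵢ·tan θᵢ.
Layer 1: θ = 4.70°; offset = 4.9·tan 4.70° = 0.4029 m.
Layer 2: sin θ = 1095·sin 4.7°/666 = 0.1347, θ = 7.74°; offset = 14.7·tan 7.74° = 1.9986 m.
Layer 3: sin θ = 2055·sin 4.7°/666 = 0.2528, θ = 14.64°; offset = 20.5·tan 14.64° = 5.3570 m.
Layer 4: sin θ = 4007·sin 4.7°/666 = 0.4930, θ = 29.54°; offset = 26.6·tan 29.54° = 15.0722 m.
Σ offsets = 22.8307 m.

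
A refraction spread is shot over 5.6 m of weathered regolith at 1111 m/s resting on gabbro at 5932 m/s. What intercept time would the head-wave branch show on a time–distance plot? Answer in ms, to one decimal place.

9.9 ms

θ_c = arcsin(V₁/V₂) = arcsin(1111/5932) = 10.79°; cos θ_c = 0.9823.
tᵢ = 2h·cos θ_c / V₁ = 2·5.6·0.9823 / 1111 = 0.00990 s.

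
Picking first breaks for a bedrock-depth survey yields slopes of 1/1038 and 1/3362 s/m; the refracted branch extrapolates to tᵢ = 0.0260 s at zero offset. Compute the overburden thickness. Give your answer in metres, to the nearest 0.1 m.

14.2 m

θ_c = arcsin(1038/3362) = 17.98°; cos θ_c = 0.9511.
tᵢ = 2h cos θ_c/V₁ ⇒ h = tᵢ·V₁/(2 cos θ_c) = 0.026·1038/(2·0.9511) = 14.19 m.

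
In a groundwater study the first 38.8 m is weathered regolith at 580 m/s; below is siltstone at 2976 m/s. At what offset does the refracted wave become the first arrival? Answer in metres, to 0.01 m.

94.54 m

x_cross = 2h·√((V₂+V₁)/(V₂−V₁)).
(V₂+V₁)/(V₂−V₁) = (2976+580)/(2976−580) = 1.4841; √ = 1.2183.
x_cross = 2·38.8·1.2183 = 94.54 m.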